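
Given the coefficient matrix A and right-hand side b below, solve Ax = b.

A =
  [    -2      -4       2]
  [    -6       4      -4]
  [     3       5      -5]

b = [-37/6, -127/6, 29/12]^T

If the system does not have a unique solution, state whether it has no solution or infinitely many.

Row-reduce the augmented matrix:
R1 ← R1 / (-2).
R2 ← R2 + 6·R1.
R3 ← R3 − 3·R1.
R2 ← R2 / (16).
R1 ← R1 − 2·R2.
R3 ← R3 + 1·R2.
R3 ← R3 / (-21/8).
R1 ← R1 − 1/4·R3.
R2 ← R2 + 5/8·R3.
Reading off the reduced rows gives x_1 = 11/4, x_2 = 3/2, x_3 = 8/3.

x_1 = 11/4, x_2 = 3/2, x_3 = 8/3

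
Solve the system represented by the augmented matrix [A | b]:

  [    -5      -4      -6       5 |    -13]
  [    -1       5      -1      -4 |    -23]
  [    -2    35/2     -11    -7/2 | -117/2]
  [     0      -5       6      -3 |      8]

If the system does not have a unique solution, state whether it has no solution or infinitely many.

no solution

Row-reduce:
R1 ← R1 / (-5).
R2 ← R2 + 1·R1.
R3 ← R3 + 2·R1.
R2 ← R2 / (29/5).
R1 ← R1 − 4/5·R2.
R3 ← R3 − 191/10·R2.
R4 ← R4 + 5·R2.
R3 ← R3 / (-537/58).
R1 ← R1 − 34/29·R3.
R2 ← R2 − 1/29·R3.
R4 ← R4 − 179/29·R3.
Row 4 reduces to 0 = -1/3, a contradiction. The system is inconsistent.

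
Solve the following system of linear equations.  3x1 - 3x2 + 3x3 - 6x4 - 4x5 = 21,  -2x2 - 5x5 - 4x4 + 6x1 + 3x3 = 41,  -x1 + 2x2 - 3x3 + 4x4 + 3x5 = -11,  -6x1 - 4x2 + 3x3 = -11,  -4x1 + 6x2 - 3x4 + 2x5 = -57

Row-reduce the augmented matrix:
R1 ← R1 / (3).
R2 ← R2 − 6·R1.
R3 ← R3 + 1·R1.
R4 ← R4 + 6·R1.
R5 ← R5 + 4·R1.
R2 ← R2 / (4).
R1 ← R1 + 1·R2.
R3 ← R3 − 1·R2.
R4 ← R4 + 10·R2.
R5 ← R5 − 2·R2.
R3 ← R3 / (-5/4).
R1 ← R1 − 1/4·R3.
R2 ← R2 + 3/4·R3.
R4 ← R4 − 3/2·R3.
R5 ← R5 − 11/2·R3.
R4 ← R4 / (8).
R2 ← R2 − 2·R4.
R5 ← R5 + 15·R4.
R5 ← R5 / (13/40).
R1 ← R1 + 2/5·R5.
R2 ← R2 − 1/20·R5.
R3 ← R3 + 11/15·R5.
R4 ← R4 − 3/40·R5.
Reading off the reduced rows gives x1 = 6, x2 = -4, x3 = 3, x4 = 3, x5 = 0.

x1 = 6, x2 = -4, x3 = 3, x4 = 3, x5 = 0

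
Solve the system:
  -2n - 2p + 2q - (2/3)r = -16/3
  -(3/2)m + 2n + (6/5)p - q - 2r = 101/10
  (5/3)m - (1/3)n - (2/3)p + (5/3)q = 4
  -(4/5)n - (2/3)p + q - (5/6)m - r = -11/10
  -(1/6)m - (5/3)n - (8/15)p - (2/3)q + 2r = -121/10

Row-reduce:
Swap R1 and R2.
R1 ← R1 / (-3/2).
R3 ← R3 − 5/3·R1.
R4 ← R4 + 5/6·R1.
R5 ← R5 + 1/6·R1.
R2 ← R2 / (-2).
R1 ← R1 + 4/3·R2.
R3 ← R3 − 17/9·R2.
R4 ← R4 + 86/45·R2.
R5 ← R5 + 17/9·R2.
R3 ← R3 / (-11/9).
R1 ← R1 − 8/15·R3.
R2 ← R2 − 1·R3.
R4 ← R4 − 26/45·R3.
R5 ← R5 − 11/9·R3.
R4 ← R4 / (4/5).
R1 ← R1 − 2/5·R4.
R2 ← R2 − 1·R4.
R3 ← R3 + 2·R4.
Row 5 reduces to 0 = 2, a contradiction. The system is inconsistent.

no solution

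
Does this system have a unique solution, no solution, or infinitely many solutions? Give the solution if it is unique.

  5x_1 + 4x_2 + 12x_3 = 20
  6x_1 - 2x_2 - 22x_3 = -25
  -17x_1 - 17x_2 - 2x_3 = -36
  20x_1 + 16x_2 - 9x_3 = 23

Row-reduce:
R1 ← R1 / (5).
R2 ← R2 − 6·R1.
R3 ← R3 + 17·R1.
R4 ← R4 − 20·R1.
R2 ← R2 / (-34/5).
R1 ← R1 − 4/5·R2.
R3 ← R3 + 17/5·R2.
R3 ← R3 / (57).
R1 ← R1 + 32/17·R3.
R2 ← R2 − 91/17·R3.
R4 ← R4 + 57·R3.
Row 4 reduces to 0 = -1/2, a contradiction. The system is inconsistent.

no solution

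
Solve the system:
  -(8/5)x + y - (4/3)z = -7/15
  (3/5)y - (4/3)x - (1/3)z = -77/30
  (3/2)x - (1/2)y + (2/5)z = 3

Row-reduce the augmented matrix:
R1 ← R1 / (-8/5).
R2 ← R2 + 4/3·R1.
R3 ← R3 − 3/2·R1.
R2 ← R2 / (-7/30).
R1 ← R1 + 5/8·R2.
R3 ← R3 − 7/16·R2.
R3 ← R3 / (73/120).
R1 ← R1 + 5/4·R3.
R2 ← R2 + 10/3·R3.
Reading off the reduced rows gives x = 3, y = 1, z = -5/2.

x = 3, y = 1, z = -5/2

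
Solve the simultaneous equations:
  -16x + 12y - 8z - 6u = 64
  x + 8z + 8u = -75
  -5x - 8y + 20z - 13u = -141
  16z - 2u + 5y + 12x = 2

x = 5, y = 6, z = -6, u = -4

Row-reduce the augmented matrix:
R1 ← R1 / (-16).
R2 ← R2 − 1·R1.
R3 ← R3 + 5·R1.
R4 ← R4 − 12·R1.
R2 ← R2 / (3/4).
R1 ← R1 + 3/4·R2.
R3 ← R3 + 47/4·R2.
R4 ← R4 − 14·R2.
R3 ← R3 / (140).
R1 ← R1 − 8·R3.
R2 ← R2 − 10·R3.
R4 ← R4 + 130·R3.
R4 ← R4 / (-1013/21).
R1 ← R1 − 38/21·R4.
R2 ← R2 − 17/7·R4.
R3 ← R3 − 65/84·R4.
Reading off the reduced rows gives x = 5, y = 6, z = -6, u = -4.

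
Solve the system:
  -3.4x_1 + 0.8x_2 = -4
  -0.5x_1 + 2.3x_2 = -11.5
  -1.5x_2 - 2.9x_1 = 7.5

x_1 = 0, x_2 = -5

Row-reduce the augmented matrix:
R1 ← R1 / (-17/5).
R2 ← R2 + 1/2·R1.
R3 ← R3 + 29/10·R1.
R2 ← R2 / (371/170).
R1 ← R1 + 4/17·R2.
R3 ← R3 + 371/170·R2.
R3 reduces to 0 = 0, so the extra equation is consistent.
Reading off the reduced rows gives x_1 = 0, x_2 = -5.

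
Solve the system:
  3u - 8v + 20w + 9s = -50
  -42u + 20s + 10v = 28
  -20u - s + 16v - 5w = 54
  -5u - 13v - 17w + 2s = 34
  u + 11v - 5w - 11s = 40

Row-reduce the augmented matrix:
R1 ← R1 / (3).
R2 ← R2 + 42·R1.
R3 ← R3 + 20·R1.
R4 ← R4 + 5·R1.
R5 ← R5 − 1·R1.
R2 ← R2 / (-102).
R1 ← R1 + 8/3·R2.
R3 ← R3 + 112/3·R2.
R4 ← R4 + 79/3·R2.
R5 ← R5 − 41/3·R2.
R3 ← R3 / (3955/153).
R1 ← R1 + 100/153·R3.
R2 ← R2 + 140/51·R3.
R4 ← R4 + 8561/153·R3.
R5 ← R5 − 3955/153·R3.
R4 ← R4 / (-4889/565).
R1 ← R1 + 535/791·R4.
R2 ← R2 + 95/113·R4.
R3 ← R3 − 851/3955·R4.
R5 reduces to 0 = 0, so the extra equation is consistent.
Reading off the reduced rows gives u = -4, v = -2, w = 0, s = -6.

u = -4, v = -2, w = 0, s = -6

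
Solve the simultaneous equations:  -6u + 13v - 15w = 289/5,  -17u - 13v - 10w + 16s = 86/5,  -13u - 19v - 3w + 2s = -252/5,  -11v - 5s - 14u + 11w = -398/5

u = 1, v = 13/5, w = -2, s = 3

Row-reduce the augmented matrix:
R1 ← R1 / (-6).
R2 ← R2 + 17·R1.
R3 ← R3 + 13·R1.
R4 ← R4 + 14·R1.
R2 ← R2 / (-299/6).
R1 ← R1 + 13/6·R2.
R3 ← R3 + 283/6·R2.
R4 ← R4 + 124/3·R2.
R3 ← R3 / (-29/23).
R1 ← R1 − 25/23·R3.
R2 ← R2 + 15/23·R3.
R4 ← R4 − 438/23·R3.
R4 ← R4 / (-81729/377).
R1 ← R1 + 4534/377·R4.
R2 ← R2 − 2442/377·R4.
R3 ← R3 − 3930/377·R4.
Reading off the reduced rows gives u = 1, v = 13/5, w = -2, s = 3.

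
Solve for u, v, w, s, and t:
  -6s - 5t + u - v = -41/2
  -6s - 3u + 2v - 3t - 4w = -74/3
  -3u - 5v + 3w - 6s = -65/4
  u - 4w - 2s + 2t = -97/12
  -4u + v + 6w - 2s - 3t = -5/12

Row-reduce the augmented matrix:
R2 ← R2 + 3·R1.
R3 ← R3 + 3·R1.
R4 ← R4 − 1·R1.
R5 ← R5 + 4·R1.
R2 ← R2 / (-1).
R1 ← R1 + 1·R2.
R3 ← R3 + 8·R2.
R4 ← R4 − 1·R2.
R5 ← R5 + 3·R2.
R3 ← R3 / (35).
R1 ← R1 − 4·R3.
R2 ← R2 − 4·R3.
R4 ← R4 + 8·R3.
R5 ← R5 − 18·R3.
R4 ← R4 / (92/5).
R1 ← R1 + 6/5·R4.
R2 ← R2 − 24/5·R4.
R3 ← R3 − 24/5·R4.
R5 ← R5 + 202/5·R4.
R5 ← R5 / (1689/322).
R1 ← R1 + 173/322·R5.
R2 ← R2 + 36/23·R5.
R3 ← R3 + 183/161·R5.
R4 ← R4 − 647/644·R5.
Reading off the reduced rows gives u = 3/4, v = 1, w = 5/3, s = 7/3, t = 5/4.

u = 3/4, v = 1, w = 5/3, s = 7/3, t = 5/4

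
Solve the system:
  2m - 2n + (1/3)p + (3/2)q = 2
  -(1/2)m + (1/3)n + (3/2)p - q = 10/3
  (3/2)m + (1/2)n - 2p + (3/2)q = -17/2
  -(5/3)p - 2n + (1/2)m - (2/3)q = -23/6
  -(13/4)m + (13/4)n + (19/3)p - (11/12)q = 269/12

no solution

Row-reduce:
R1 ← R1 / (2).
R2 ← R2 + 1/2·R1.
R3 ← R3 − 3/2·R1.
R4 ← R4 − 1/2·R1.
R5 ← R5 + 13/4·R1.
R2 ← R2 / (-1/6).
R1 ← R1 + 1·R2.
R3 ← R3 − 2·R2.
R4 ← R4 + 3/2·R2.
R3 ← R3 / (67/4).
R1 ← R1 + 28/3·R3.
R2 ← R2 + 19/2·R3.
R4 ← R4 + 16·R3.
R5 ← R5 − 55/8·R3.
R4 ← R4 / (-1787/804).
R1 ← R1 − 71/134·R4.
R2 ← R2 + 39/134·R4.
R3 ← R3 + 57/134·R4.
R5 ← R5 − 1787/402·R4.
Row 5 reduces to 0 = 2, a contradiction. The system is inconsistent.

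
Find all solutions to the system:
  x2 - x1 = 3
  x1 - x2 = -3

Row-reduce:
R1 ← R1 / (-1).
R2 ← R2 − 1·R1.
Rank is 1 with 2 unknowns, leaving x2 free.

infinitely many solutions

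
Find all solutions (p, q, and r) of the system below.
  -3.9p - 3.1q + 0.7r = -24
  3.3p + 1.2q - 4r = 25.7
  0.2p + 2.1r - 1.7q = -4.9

Row-reduce the augmented matrix:
R1 ← R1 / (-39/10).
R2 ← R2 − 33/10·R1.
R3 ← R3 − 1/5·R1.
R2 ← R2 / (-37/26).
R1 ← R1 − 31/39·R2.
R3 ← R3 + 145/78·R2.
R3 ← R3 / (3656/555).
R1 ← R1 + 1156/555·R3.
R2 ← R2 − 443/185·R3.
Reading off the reduced rows gives p = 5, q = 1, r = -2.

p = 5, q = 1, r = -2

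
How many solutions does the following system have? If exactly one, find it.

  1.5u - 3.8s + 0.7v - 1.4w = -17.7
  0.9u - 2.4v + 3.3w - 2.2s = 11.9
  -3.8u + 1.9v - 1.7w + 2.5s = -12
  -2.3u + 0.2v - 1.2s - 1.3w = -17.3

u = 3, v = -2, w = 4, s = 4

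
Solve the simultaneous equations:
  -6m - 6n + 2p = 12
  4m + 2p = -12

infinitely many solutions

Row-reduce:
R1 ← R1 / (-6).
R2 ← R2 − 4·R1.
R2 ← R2 / (-4).
R1 ← R1 − 1·R2.
Rank is 2 with 3 unknowns, leaving p free.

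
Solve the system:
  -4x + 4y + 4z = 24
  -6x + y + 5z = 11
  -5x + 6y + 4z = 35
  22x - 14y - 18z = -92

Row-reduce the augmented matrix:
R1 ← R1 / (-4).
R2 ← R2 + 6·R1.
R3 ← R3 + 5·R1.
R4 ← R4 − 22·R1.
R2 ← R2 / (-5).
R1 ← R1 + 1·R2.
R3 ← R3 − 1·R2.
R4 ← R4 − 8·R2.
R3 ← R3 / (-6/5).
R1 ← R1 + 4/5·R3.
R2 ← R2 − 1/5·R3.
R4 ← R4 − 12/5·R3.
R4 reduces to 0 = 0, so the extra equation is consistent.
Reading off the reduced rows gives x = -1, y = 5, z = 0.

x = -1, y = 5, z = 0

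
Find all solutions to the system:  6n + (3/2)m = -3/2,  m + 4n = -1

infinitely many solutions

Row-reduce:
R1 ← R1 / (3/2).
R2 ← R2 − 1·R1.
Rank is 1 with 2 unknowns, leaving n free.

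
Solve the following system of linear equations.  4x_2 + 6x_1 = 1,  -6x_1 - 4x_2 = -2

Row-reduce:
R1 ← R1 / (6).
R2 ← R2 + 6·R1.
Row 2 reduces to 0 = -1, a contradiction. The system is inconsistent.

no solution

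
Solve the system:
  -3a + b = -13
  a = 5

a = 5, b = 2

Row-reduce the augmented matrix:
R1 ← R1 / (-3).
R2 ← R2 − 1·R1.
R2 ← R2 / (1/3).
R1 ← R1 + 1/3·R2.
Reading off the reduced rows gives a = 5, b = 2.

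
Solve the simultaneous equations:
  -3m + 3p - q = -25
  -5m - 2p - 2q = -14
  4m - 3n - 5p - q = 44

Row-reduce:
R1 ← R1 / (-3).
R2 ← R2 + 5·R1.
R3 ← R3 − 4·R1.
Swap R2 and R3.
R2 ← R2 / (-3).
R3 ← R3 / (-7).
R1 ← R1 + 1·R3.
R2 ← R2 − 1/3·R3.
Rank is 3 with 4 unknowns, leaving q free.

infinitely many solutions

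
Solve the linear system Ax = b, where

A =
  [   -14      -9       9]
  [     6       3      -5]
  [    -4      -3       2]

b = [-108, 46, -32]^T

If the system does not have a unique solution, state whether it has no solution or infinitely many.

no solution

Row-reduce:
R1 ← R1 / (-14).
R2 ← R2 − 6·R1.
R3 ← R3 + 4·R1.
R2 ← R2 / (-6/7).
R1 ← R1 − 9/14·R2.
R3 ← R3 + 3/7·R2.
Row 3 reduces to 0 = -1, a contradiction. The system is inconsistent.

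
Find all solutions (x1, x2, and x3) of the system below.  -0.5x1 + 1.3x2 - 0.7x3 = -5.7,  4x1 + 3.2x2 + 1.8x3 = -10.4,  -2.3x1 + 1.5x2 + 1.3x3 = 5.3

x1 = -2, x2 = -3, x3 = 4

Row-reduce the augmented matrix:
R1 ← R1 / (-1/2).
R2 ← R2 − 4·R1.
R3 ← R3 + 23/10·R1.
R2 ← R2 / (68/5).
R1 ← R1 + 13/5·R2.
R3 ← R3 + 112/25·R2.
R3 ← R3 / (1389/425).
R1 ← R1 − 229/340·R3.
R2 ← R2 + 19/68·R3.
Reading off the reduced rows gives x1 = -2, x2 = -3, x3 = 4.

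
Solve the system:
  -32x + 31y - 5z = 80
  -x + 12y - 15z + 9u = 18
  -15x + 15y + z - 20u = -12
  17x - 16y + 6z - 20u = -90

no solution

Row-reduce:
R1 ← R1 / (-32).
R2 ← R2 + 1·R1.
R3 ← R3 + 15·R1.
R4 ← R4 − 17·R1.
R2 ← R2 / (353/32).
R1 ← R1 + 31/32·R2.
R3 ← R3 − 15/32·R2.
R4 ← R4 − 15/32·R2.
R3 ← R3 / (1403/353).
R1 ← R1 + 405/353·R3.
R2 ← R2 + 475/353·R3.
R4 ← R4 − 1403/353·R3.
Row 4 reduces to 0 = 2, a contradiction. The system is inconsistent.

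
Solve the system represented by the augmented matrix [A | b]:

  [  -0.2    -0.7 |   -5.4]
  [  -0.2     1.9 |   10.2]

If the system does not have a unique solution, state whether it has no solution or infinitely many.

Row-reduce the augmented matrix:
R1 ← R1 / (-1/5).
R2 ← R2 + 1/5·R1.
R2 ← R2 / (13/5).
R1 ← R1 − 7/2·R2.
Reading off the reduced rows gives x_1 = 6, x_2 = 6.

x_1 = 6, x_2 = 6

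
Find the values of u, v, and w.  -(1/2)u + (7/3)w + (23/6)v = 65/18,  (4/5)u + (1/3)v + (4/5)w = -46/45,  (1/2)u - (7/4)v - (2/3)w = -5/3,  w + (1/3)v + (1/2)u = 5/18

u = -3, v = -2/3, w = 2

Row-reduce the augmented matrix:
R1 ← R1 / (-1/2).
R2 ← R2 − 4/5·R1.
R3 ← R3 − 1/2·R1.
R4 ← R4 − 1/2·R1.
R2 ← R2 / (97/15).
R1 ← R1 + 23/3·R2.
R3 ← R3 − 25/12·R2.
R4 ← R4 − 25/6·R2.
R3 ← R3 / (20/97).
R1 ← R1 − 206/291·R3.
R2 ← R2 − 68/97·R3.
R4 ← R4 − 40/97·R3.
R4 reduces to 0 = 0, so the extra equation is consistent.
Reading off the reduced rows gives u = -3, v = -2/3, w = 2.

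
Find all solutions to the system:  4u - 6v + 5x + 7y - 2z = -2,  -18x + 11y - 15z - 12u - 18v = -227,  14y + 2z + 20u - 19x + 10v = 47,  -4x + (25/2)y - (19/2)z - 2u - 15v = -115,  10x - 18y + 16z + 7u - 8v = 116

Row-reduce:
R1 ← R1 / (5).
R2 ← R2 + 18·R1.
R3 ← R3 + 19·R1.
R4 ← R4 + 4·R1.
R5 ← R5 − 10·R1.
R2 ← R2 / (181/5).
R1 ← R1 − 7/5·R2.
R3 ← R3 − 203/5·R2.
R4 ← R4 − 181/10·R2.
R5 ← R5 + 32·R2.
R3 ← R3 / (3493/181).
R1 ← R1 − 83/181·R3.
R2 ← R2 + 111/181·R3.
R5 ← R5 − 68/181·R3.
Swap R4 and R5.
R4 ← R4 / (1707/3493).
R1 ← R1 + 228/3493·R4.
R2 ← R2 − 3840/3493·R4.
R3 ← R3 − 5884/3493·R4.
Row 5 reduces to 0 = 1/2, a contradiction. The system is inconsistent.

no solution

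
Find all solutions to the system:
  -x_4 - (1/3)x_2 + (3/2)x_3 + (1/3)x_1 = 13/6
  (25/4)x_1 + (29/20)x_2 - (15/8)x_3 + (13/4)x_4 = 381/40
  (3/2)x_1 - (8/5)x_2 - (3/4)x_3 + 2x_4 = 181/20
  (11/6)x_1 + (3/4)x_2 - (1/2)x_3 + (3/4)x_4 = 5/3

infinitely many solutions

Row-reduce:
R1 ← R1 / (1/3).
R2 ← R2 − 25/4·R1.
R3 ← R3 − 3/2·R1.
R4 ← R4 − 11/6·R1.
R2 ← R2 / (77/10).
R1 ← R1 + 1·R2.
R3 ← R3 + 1/10·R2.
R4 ← R4 − 31/12·R2.
R3 ← R3 / (-1215/154).
R1 ← R1 − 93/154·R3.
R2 ← R2 + 300/77·R3.
R4 ← R4 − 405/308·R3.
Rank is 3 with 4 unknowns, leaving x_4 free.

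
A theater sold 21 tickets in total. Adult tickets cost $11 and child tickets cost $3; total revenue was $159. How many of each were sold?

adult tickets: 12, child tickets: 9

Let a = adult tickets, c = child tickets.
  a + c = 21
  11a + 3c = 159
Row-reduce the augmented matrix:
R2 ← R2 − 11·R1.
R2 ← R2 / (-8).
R1 ← R1 − 1·R2.
Reading off the reduced rows gives a = 12, c = 9.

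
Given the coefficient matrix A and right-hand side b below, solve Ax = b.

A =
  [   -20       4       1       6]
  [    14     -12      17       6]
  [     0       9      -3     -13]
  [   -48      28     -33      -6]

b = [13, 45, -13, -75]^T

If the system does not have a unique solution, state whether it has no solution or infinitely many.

Row-reduce:
R1 ← R1 / (-20).
R2 ← R2 − 14·R1.
R4 ← R4 + 48·R1.
R2 ← R2 / (-46/5).
R1 ← R1 + 1/5·R2.
R3 ← R3 − 9·R2.
R4 ← R4 − 92/5·R2.
R3 ← R3 / (1317/92).
R1 ← R1 + 10/23·R3.
R2 ← R2 + 177/92·R3.
Row 4 reduces to 0 = 2, a contradiction. The system is inconsistent.

no solution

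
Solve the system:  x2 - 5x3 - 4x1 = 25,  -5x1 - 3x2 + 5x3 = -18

infinitely many solutions

Row-reduce:
R1 ← R1 / (-4).
R2 ← R2 + 5·R1.
R2 ← R2 / (-17/4).
R1 ← R1 + 1/4·R2.
Rank is 2 with 3 unknowns, leaving x3 free.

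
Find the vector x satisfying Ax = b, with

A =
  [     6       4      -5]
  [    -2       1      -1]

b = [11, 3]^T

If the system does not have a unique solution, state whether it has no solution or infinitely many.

Row-reduce:
R1 ← R1 / (6).
R2 ← R2 + 2·R1.
R2 ← R2 / (7/3).
R1 ← R1 − 2/3·R2.
Rank is 2 with 3 unknowns, leaving x_3 free.

infinitely many solutions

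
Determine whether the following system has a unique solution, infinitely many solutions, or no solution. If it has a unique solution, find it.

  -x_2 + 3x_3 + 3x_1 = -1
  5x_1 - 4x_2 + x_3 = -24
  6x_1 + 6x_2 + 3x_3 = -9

Row-reduce the augmented matrix:
R1 ← R1 / (3).
R2 ← R2 − 5·R1.
R3 ← R3 − 6·R1.
R2 ← R2 / (-7/3).
R1 ← R1 + 1/3·R2.
R3 ← R3 − 8·R2.
R3 ← R3 / (-117/7).
R1 ← R1 − 11/7·R3.
R2 ← R2 − 12/7·R3.
Reading off the reduced rows gives x_1 = -5, x_2 = 1, x_3 = 5.

x_1 = -5, x_2 = 1, x_3 = 5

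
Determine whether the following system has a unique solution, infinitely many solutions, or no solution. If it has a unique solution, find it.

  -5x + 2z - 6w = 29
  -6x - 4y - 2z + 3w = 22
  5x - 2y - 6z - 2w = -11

Row-reduce:
R1 ← R1 / (-5).
R2 ← R2 + 6·R1.
R3 ← R3 − 5·R1.
R2 ← R2 / (-4).
R3 ← R3 + 2·R2.
R3 ← R3 / (-9/5).
R1 ← R1 + 2/5·R3.
R2 ← R2 − 11/10·R3.
Rank is 3 with 4 unknowns, leaving w free.

infinitely many solutions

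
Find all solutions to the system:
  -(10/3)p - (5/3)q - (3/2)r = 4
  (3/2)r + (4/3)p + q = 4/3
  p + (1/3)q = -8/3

infinitely many solutions

Row-reduce:
R1 ← R1 / (-10/3).
R2 ← R2 − 4/3·R1.
R3 ← R3 − 1·R1.
R2 ← R2 / (1/3).
R1 ← R1 − 1/2·R2.
R3 ← R3 + 1/6·R2.
Rank is 2 with 3 unknowns, leaving r free.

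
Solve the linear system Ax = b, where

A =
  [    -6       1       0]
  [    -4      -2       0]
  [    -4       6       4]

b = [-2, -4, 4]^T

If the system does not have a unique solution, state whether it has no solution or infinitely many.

x_1 = 1/2, x_2 = 1, x_3 = 0

Row-reduce the augmented matrix:
R1 ← R1 / (-6).
R2 ← R2 + 4·R1.
R3 ← R3 + 4·R1.
R2 ← R2 / (-8/3).
R1 ← R1 + 1/6·R2.
R3 ← R3 − 16/3·R2.
R3 ← R3 / (4).
Reading off the reduced rows gives x_1 = 1/2, x_2 = 1, x_3 = 0.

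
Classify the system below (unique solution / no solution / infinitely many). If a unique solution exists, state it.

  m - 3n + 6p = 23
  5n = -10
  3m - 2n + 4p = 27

Row-reduce the augmented matrix:
R3 ← R3 − 3·R1.
R2 ← R2 / (5).
R1 ← R1 + 3·R2.
R3 ← R3 − 7·R2.
R3 ← R3 / (-14).
R1 ← R1 − 6·R3.
Reading off the reduced rows gives m = 5, n = -2, p = 2.

m = 5, n = -2, p = 2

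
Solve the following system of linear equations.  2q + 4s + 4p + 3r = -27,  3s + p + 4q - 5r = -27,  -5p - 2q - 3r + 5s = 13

Row-reduce:
R1 ← R1 / (4).
R2 ← R2 − 1·R1.
R3 ← R3 + 5·R1.
R2 ← R2 / (7/2).
R1 ← R1 − 1/2·R2.
R3 ← R3 − 1/2·R2.
R3 ← R3 / (11/7).
R1 ← R1 − 11/7·R3.
R2 ← R2 + 23/14·R3.
Rank is 3 with 4 unknowns, leaving s free.

infinitely many solutions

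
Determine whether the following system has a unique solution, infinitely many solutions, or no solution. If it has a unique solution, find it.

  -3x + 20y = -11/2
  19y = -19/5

x = 1/2, y = -1/5

Row-reduce the augmented matrix:
R1 ← R1 / (-3).
R2 ← R2 / (19).
R1 ← R1 + 20/3·R2.
Reading off the reduced rows gives x = 1/2, y = -1/5.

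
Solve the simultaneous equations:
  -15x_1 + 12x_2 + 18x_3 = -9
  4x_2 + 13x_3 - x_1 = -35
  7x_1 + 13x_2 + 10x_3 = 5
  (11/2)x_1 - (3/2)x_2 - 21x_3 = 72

no solution

Row-reduce:
R1 ← R1 / (-15).
R2 ← R2 + 1·R1.
R3 ← R3 − 7·R1.
R4 ← R4 − 11/2·R1.
R2 ← R2 / (16/5).
R1 ← R1 + 4/5·R2.
R3 ← R3 − 93/5·R2.
R4 ← R4 − 29/10·R2.
R3 ← R3 / (-803/16).
R1 ← R1 − 7/4·R3.
R2 ← R2 − 59/16·R3.
R4 ← R4 + 803/32·R3.
Row 4 reduces to 0 = -1/2, a contradiction. The system is inconsistent.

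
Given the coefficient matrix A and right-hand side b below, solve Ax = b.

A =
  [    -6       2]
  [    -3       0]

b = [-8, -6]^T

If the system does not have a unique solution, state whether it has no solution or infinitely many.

Row-reduce the augmented matrix:
R1 ← R1 / (-6).
R2 ← R2 + 3·R1.
R2 ← R2 / (-1).
R1 ← R1 + 1/3·R2.
Reading off the reduced rows gives x_1 = 2, x_2 = 2.

x_1 = 2, x_2 = 2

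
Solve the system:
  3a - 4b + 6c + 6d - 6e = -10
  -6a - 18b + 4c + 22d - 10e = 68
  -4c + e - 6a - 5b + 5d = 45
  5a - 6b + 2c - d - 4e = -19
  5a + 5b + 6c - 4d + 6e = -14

no solution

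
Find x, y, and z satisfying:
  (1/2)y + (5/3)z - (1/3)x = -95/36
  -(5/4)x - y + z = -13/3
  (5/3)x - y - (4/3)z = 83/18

x = 2, y = 1/2, z = -4/3

Row-reduce the augmented matrix:
R1 ← R1 / (-1/3).
R2 ← R2 + 5/4·R1.
R3 ← R3 − 5/3·R1.
R2 ← R2 / (-23/8).
R1 ← R1 + 3/2·R2.
R3 ← R3 − 3/2·R2.
R3 ← R3 / (98/23).
R1 ← R1 + 52/23·R3.
R2 ← R2 − 42/23·R3.
Reading off the reduced rows gives x = 2, y = 1/2, z = -4/3.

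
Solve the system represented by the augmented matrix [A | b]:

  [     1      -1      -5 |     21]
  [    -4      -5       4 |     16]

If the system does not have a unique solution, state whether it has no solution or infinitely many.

infinitely many solutions

Row-reduce:
R2 ← R2 + 4·R1.
R2 ← R2 / (-9).
R1 ← R1 + 1·R2.
Rank is 2 with 3 unknowns, leaving x_3 free.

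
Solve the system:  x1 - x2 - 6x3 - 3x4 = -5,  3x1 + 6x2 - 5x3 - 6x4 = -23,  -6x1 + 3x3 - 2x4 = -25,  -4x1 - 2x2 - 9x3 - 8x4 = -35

infinitely many solutions

Row-reduce:
R2 ← R2 − 3·R1.
R3 ← R3 + 6·R1.
R4 ← R4 + 4·R1.
R2 ← R2 / (9).
R1 ← R1 + 1·R2.
R3 ← R3 + 6·R2.
R4 ← R4 + 6·R2.
R3 ← R3 / (-73/3).
R1 ← R1 + 41/9·R3.
R2 ← R2 − 13/9·R3.
R4 ← R4 + 73/3·R3.
Rank is 3 with 4 unknowns, leaving x4 free.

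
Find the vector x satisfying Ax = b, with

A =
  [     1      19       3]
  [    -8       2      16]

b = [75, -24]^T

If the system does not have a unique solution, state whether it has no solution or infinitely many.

infinitely many solutions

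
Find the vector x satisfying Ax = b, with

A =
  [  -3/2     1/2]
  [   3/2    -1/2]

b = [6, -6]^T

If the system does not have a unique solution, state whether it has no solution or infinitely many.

infinitely many solutions

Row-reduce:
R1 ← R1 / (-3/2).
R2 ← R2 − 3/2·R1.
Rank is 1 with 2 unknowns, leaving x_2 free.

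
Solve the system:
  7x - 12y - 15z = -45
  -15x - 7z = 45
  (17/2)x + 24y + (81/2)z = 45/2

infinitely many solutions

Row-reduce:
R1 ← R1 / (7).
R2 ← R2 + 15·R1.
R3 ← R3 − 17/2·R1.
R2 ← R2 / (-180/7).
R1 ← R1 + 12/7·R2.
R3 ← R3 − 270/7·R2.
Rank is 2 with 3 unknowns, leaving z free.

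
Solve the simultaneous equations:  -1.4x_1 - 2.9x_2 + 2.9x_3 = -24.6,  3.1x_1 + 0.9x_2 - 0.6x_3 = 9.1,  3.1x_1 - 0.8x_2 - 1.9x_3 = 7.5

x_1 = 1, x_2 = 4, x_3 = -4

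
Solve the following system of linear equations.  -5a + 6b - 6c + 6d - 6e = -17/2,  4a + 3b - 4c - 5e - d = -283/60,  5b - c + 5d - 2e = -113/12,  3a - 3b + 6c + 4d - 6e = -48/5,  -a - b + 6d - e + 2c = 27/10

Row-reduce the augmented matrix:
R1 ← R1 / (-5).
R2 ← R2 − 4·R1.
R4 ← R4 − 3·R1.
R5 ← R5 + 1·R1.
R2 ← R2 / (39/5).
R1 ← R1 + 6/5·R2.
R3 ← R3 − 5·R2.
R4 ← R4 − 3/5·R2.
R5 ← R5 + 11/5·R2.
R3 ← R3 / (181/39).
R1 ← R1 + 2/13·R3.
R2 ← R2 + 44/39·R3.
R4 ← R4 − 40/13·R3.
R5 ← R5 − 28/39·R3.
R4 ← R4 / (1015/181).
R1 ← R1 + 96/181·R4.
R2 ← R2 − 201/181·R4.
R3 ← R3 − 100/181·R4.
R5 ← R5 − 991/181·R4.
R5 ← R5 / (1661/203).
R1 ← R1 + 258/203·R5.
R2 ← R2 − 426/203·R5.
R3 ← R3 − 421/203·R5.
R4 ← R4 + 423/203·R5.
Reading off the reduced rows gives a = 4/5, b = -3, c = -8/3, d = 5/4, e = 5/3.

a = 4/5, b = -3, c = -8/3, d = 5/4, e = 5/3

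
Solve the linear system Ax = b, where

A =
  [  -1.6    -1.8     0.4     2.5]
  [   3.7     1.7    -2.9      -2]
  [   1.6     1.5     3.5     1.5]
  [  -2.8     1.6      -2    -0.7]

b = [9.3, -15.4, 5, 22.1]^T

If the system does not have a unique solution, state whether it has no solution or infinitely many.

x_1 = -5, x_2 = 6, x_3 = -1, x_4 = 5

Row-reduce the augmented matrix:
R1 ← R1 / (-8/5).
R2 ← R2 − 37/10·R1.
R3 ← R3 − 8/5·R1.
R4 ← R4 + 14/5·R1.
R2 ← R2 / (-197/80).
R1 ← R1 − 9/8·R2.
R3 ← R3 + 3/10·R2.
R4 ← R4 − 19/4·R2.
R3 ← R3 / (8157/1970).
R1 ← R1 + 227/197·R3.
R2 ← R2 − 158/197·R3.
R4 ← R4 + 6412/985·R3.
R4 ← R4 / (634871/81570).
R1 ← R1 − 9380/8157·R4.
R2 ← R2 + 36235/16314·R4.
R3 ← R3 − 13945/16314·R4.
Reading off the reduced rows gives x_1 = -5, x_2 = 6, x_3 = -1, x_4 = 5.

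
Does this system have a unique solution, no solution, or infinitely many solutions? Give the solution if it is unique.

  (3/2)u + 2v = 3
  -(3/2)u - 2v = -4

no solution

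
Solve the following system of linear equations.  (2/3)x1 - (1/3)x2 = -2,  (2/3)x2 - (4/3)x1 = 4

Row-reduce:
R1 ← R1 / (2/3).
R2 ← R2 + 4/3·R1.
Rank is 1 with 2 unknowns, leaving x2 free.

infinitely many solutions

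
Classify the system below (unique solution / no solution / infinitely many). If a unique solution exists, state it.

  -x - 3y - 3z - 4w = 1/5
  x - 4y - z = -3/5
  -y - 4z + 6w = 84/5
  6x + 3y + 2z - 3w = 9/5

Row-reduce the augmented matrix:
R1 ← R1 / (-1).
R2 ← R2 − 1·R1.
R4 ← R4 − 6·R1.
R2 ← R2 / (-7).
R1 ← R1 − 3·R2.
R3 ← R3 + 1·R2.
R4 ← R4 + 15·R2.
R3 ← R3 / (-24/7).
R1 ← R1 − 9/7·R3.
R2 ← R2 − 4/7·R3.
R4 ← R4 + 52/7·R3.
R4 ← R4 / (-98/3).
R1 ← R1 − 19/4·R4.
R2 ← R2 − 5/3·R4.
R3 ← R3 + 23/12·R4.
Reading off the reduced rows gives x = 6/5, y = 6/5, z = -3, w = 1.

x = 6/5, y = 6/5, z = -3, w = 1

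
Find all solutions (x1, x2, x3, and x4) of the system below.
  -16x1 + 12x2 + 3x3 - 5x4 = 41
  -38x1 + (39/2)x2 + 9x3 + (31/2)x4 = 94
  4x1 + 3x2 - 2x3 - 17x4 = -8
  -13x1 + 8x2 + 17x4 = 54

infinitely many solutions

Row-reduce:
R1 ← R1 / (-16).
R2 ← R2 + 38·R1.
R3 ← R3 − 4·R1.
R4 ← R4 + 13·R1.
R2 ← R2 / (-9).
R1 ← R1 + 3/4·R2.
R3 ← R3 − 6·R2.
R4 ← R4 + 7/4·R2.
Swap R3 and R4.
R3 ← R3 / (-269/96).
R1 ← R1 + 11/32·R3.
R2 ← R2 + 5/24·R3.
Rank is 3 with 4 unknowns, leaving x4 free.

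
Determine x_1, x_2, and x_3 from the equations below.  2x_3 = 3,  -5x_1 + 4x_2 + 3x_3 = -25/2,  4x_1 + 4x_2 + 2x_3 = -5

x_1 = 1, x_2 = -3, x_3 = 3/2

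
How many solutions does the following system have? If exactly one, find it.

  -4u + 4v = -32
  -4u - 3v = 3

Row-reduce the augmented matrix:
R1 ← R1 / (-4).
R2 ← R2 + 4·R1.
R2 ← R2 / (-7).
R1 ← R1 + 1·R2.
Reading off the reduced rows gives u = 3, v = -5.

u = 3, v = -5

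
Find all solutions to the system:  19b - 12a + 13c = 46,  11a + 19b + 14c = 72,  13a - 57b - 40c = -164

Row-reduce:
R1 ← R1 / (-12).
R2 ← R2 − 11·R1.
R3 ← R3 − 13·R1.
R2 ← R2 / (437/12).
R1 ← R1 + 19/12·R2.
R3 ← R3 + 437/12·R2.
Rank is 2 with 3 unknowns, leaving c free.

infinitely many solutions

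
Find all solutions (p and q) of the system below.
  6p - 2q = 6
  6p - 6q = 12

p = 1/2, q = -3/2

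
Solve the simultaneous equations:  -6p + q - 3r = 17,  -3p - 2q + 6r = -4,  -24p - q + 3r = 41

no solution

Row-reduce:
R1 ← R1 / (-6).
R2 ← R2 + 3·R1.
R3 ← R3 + 24·R1.
R2 ← R2 / (-5/2).
R1 ← R1 + 1/6·R2.
R3 ← R3 + 5·R2.
Row 3 reduces to 0 = -2, a contradiction. The system is inconsistent.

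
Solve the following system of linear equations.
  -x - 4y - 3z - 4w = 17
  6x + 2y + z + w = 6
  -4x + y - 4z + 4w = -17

Row-reduce:
R1 ← R1 / (-1).
R2 ← R2 − 6·R1.
R3 ← R3 + 4·R1.
R2 ← R2 / (-22).
R1 ← R1 − 4·R2.
R3 ← R3 − 17·R2.
R3 ← R3 / (-113/22).
R1 ← R1 + 1/11·R3.
R2 ← R2 − 17/22·R3.
Rank is 3 with 4 unknowns, leaving w free.

infinitely many solutions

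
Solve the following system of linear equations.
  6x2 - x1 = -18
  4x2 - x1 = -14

x1 = 6, x2 = -2

From equation 1: x1 = 18 + 6·x2.
Substitute into equation 2 and solve: x2 = -2.
Then x1 = 6.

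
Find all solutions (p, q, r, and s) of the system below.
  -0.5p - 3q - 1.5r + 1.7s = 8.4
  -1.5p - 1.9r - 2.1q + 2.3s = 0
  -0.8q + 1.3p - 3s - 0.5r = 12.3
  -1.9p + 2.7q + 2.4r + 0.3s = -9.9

Row-reduce the augmented matrix:
R1 ← R1 / (-1/2).
R2 ← R2 + 3/2·R1.
R3 ← R3 − 13/10·R1.
R4 ← R4 + 19/10·R1.
R2 ← R2 / (69/10).
R1 ← R1 − 6·R2.
R3 ← R3 + 43/5·R2.
R4 ← R4 − 141/10·R2.
R3 ← R3 / (-80/69).
R1 ← R1 − 17/23·R3.
R2 ← R2 − 26/69·R3.
R4 ← R4 − 641/230·R3.
R4 ← R4 / (-216547/40000).
R1 ← R1 + 9139/4000·R4.
R2 ← R2 + 2157/2000·R4.
R3 ← R3 − 7141/4000·R4.
Reading off the reduced rows gives p = 0, q = -6, r = 3, s = -3.

p = 0, q = -6, r = 3, s = -3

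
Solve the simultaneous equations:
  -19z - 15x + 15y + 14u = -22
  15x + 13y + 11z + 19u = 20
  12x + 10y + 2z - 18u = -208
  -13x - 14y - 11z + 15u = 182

x = -4, y = -6, z = 4, u = 6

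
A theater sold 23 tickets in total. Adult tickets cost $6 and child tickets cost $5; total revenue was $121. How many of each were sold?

adult tickets: 6, child tickets: 17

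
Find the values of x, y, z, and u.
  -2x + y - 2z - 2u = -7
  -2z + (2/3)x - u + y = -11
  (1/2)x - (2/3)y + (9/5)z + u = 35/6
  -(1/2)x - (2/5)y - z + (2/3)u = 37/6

x = -3, y = -5, z = 0, u = 4

Row-reduce the augmented matrix:
R1 ← R1 / (-2).
R2 ← R2 − 2/3·R1.
R3 ← R3 − 1/2·R1.
R4 ← R4 + 1/2·R1.
R2 ← R2 / (4/3).
R1 ← R1 + 1/2·R2.
R3 ← R3 + 5/12·R2.
R4 ← R4 + 13/20·R2.
R3 ← R3 / (7/15).
R2 ← R2 + 2·R3.
R4 ← R4 + 9/5·R3.
R4 ← R4 / (23/84).
R1 ← R1 − 3/8·R4.
R2 ← R2 + 75/56·R4.
R3 ← R3 + 5/112·R4.
Reading off the reduced rows gives x = -3, y = -5, z = 0, u = 4.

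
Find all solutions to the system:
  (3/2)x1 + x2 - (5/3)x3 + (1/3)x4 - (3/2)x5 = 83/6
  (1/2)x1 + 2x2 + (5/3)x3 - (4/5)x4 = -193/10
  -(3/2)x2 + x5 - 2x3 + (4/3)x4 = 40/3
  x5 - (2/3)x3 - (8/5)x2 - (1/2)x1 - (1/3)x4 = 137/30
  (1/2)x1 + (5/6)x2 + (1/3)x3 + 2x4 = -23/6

x1 = -1, x2 = -4, x3 = -6, x4 = 1, x5 = -6

Row-reduce the augmented matrix:
R1 ← R1 / (3/2).
R2 ← R2 − 1/2·R1.
R4 ← R4 + 1/2·R1.
R5 ← R5 − 1/2·R1.
R2 ← R2 / (5/3).
R1 ← R1 − 2/3·R2.
R3 ← R3 + 3/2·R2.
R4 ← R4 + 19/15·R2.
R5 ← R5 − 1/2·R2.
Swap R3 and R4.
R3 ← R3 / (7/15).
R1 ← R1 + 2·R3.
R2 ← R2 − 4/3·R3.
R5 ← R5 − 2/9·R3.
R4 ← R4 / (77/150).
R1 ← R1 + 10/3·R4.
R2 ← R2 − 31/15·R4.
R3 ← R3 + 49/25·R4.
R5 ← R5 − 1169/450·R4.
R5 ← R5 / (-1711/231).
R1 ← R1 − 923/77·R5.
R2 ← R2 + 620/77·R5.
R3 ← R3 − 1143/154·R5.
R4 ← R4 − 435/154·R5.
Reading off the reduced rows gives x1 = -1, x2 = -4, x3 = -6, x4 = 1, x5 = -6.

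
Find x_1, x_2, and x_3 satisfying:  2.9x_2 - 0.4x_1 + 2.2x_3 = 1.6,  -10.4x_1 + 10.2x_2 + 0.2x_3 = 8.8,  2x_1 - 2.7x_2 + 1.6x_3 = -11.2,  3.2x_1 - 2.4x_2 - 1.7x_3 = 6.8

x_1 = 3, x_2 = 4, x_3 = -4

Row-reduce the augmented matrix:
R1 ← R1 / (-2/5).
R2 ← R2 + 52/5·R1.
R3 ← R3 − 2·R1.
R4 ← R4 − 16/5·R1.
R2 ← R2 / (-326/5).
R1 ← R1 + 29/4·R2.
R3 ← R3 − 59/5·R2.
R4 ← R4 − 104/5·R2.
R3 ← R3 / (3723/1630).
R1 ← R1 − 1093/1304·R3.
R2 ← R2 − 285/326·R3.
R4 ← R4 + 3723/1630·R3.
R4 reduces to 0 = 0, so the extra equation is consistent.
Reading off the reduced rows gives x_1 = 3, x_2 = 4, x_3 = -4.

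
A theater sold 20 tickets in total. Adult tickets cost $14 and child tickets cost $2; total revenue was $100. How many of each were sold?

Let a = adult tickets, c = child tickets.
  a + c = 20
  14a + 2c = 100
Row-reduce the augmented matrix:
R2 ← R2 − 14·R1.
R2 ← R2 / (-12).
R1 ← R1 − 1·R2.
Reading off the reduced rows gives a = 5, c = 15.

adult tickets: 5, child tickets: 15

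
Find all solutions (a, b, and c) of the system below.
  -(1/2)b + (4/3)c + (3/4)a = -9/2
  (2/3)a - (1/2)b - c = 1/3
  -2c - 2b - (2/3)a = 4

a = -2, b = 2/3, c = -2

Row-reduce the augmented matrix:
R1 ← R1 / (3/4).
R2 ← R2 − 2/3·R1.
R3 ← R3 + 2/3·R1.
R2 ← R2 / (-1/18).
R1 ← R1 + 2/3·R2.
R3 ← R3 + 22/9·R2.
R3 ← R3 / (286/3).
R1 ← R1 − 28·R3.
R2 ← R2 − 118/3·R3.
Reading off the reduced rows gives a = -2, b = 2/3, c = -2.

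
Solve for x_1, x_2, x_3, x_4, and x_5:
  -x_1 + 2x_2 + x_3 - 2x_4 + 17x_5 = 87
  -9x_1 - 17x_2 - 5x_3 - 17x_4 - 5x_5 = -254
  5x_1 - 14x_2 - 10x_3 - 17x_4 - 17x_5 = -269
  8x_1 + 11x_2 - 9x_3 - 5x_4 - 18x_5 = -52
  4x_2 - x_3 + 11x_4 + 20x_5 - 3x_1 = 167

Row-reduce the augmented matrix:
R1 ← R1 / (-1).
R2 ← R2 + 9·R1.
R3 ← R3 − 5·R1.
R4 ← R4 − 8·R1.
R5 ← R5 + 3·R1.
R2 ← R2 / (-35).
R1 ← R1 + 2·R2.
R3 ← R3 + 4·R2.
R4 ← R4 − 27·R2.
R5 ← R5 + 2·R2.
R3 ← R3 / (-17/5).
R1 ← R1 + 1/5·R3.
R2 ← R2 − 2/5·R3.
R4 ← R4 + 59/5·R3.
R5 ← R5 + 16/5·R3.
R4 ← R4 / (8791/119).
R1 ← R1 − 421/119·R4.
R2 ← R2 + 383/119·R4.
R3 ← R3 − 949/119·R4.
R5 ← R5 − 5053/119·R4.
R5 ← R5 / (623631/8791).
R1 ← R1 − 12797/8791·R5.
R2 ← R2 − 12810/8791·R5.
R3 ← R3 − 64616/8791·R5.
R4 ← R4 + 36004/8791·R5.
Reading off the reduced rows gives x_1 = 3, x_2 = 6, x_3 = 3, x_4 = 5, x_5 = 5.

x_1 = 3, x_2 = 6, x_3 = 3, x_4 = 5, x_5 = 5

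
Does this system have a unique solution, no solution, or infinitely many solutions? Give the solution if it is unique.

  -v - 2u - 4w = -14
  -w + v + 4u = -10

Row-reduce:
R1 ← R1 / (-2).
R2 ← R2 − 4·R1.
R2 ← R2 / (-1).
R1 ← R1 − 1/2·R2.
Rank is 2 with 3 unknowns, leaving w free.

infinitely many solutions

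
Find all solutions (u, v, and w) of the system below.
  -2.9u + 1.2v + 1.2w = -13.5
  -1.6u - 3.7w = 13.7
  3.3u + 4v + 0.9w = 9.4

u = 3, v = 1, w = -5

Row-reduce the augmented matrix:
R1 ← R1 / (-29/10).
R2 ← R2 + 8/5·R1.
R3 ← R3 − 33/10·R1.
R2 ← R2 / (-96/145).
R1 ← R1 + 12/29·R2.
R3 ← R3 − 778/145·R2.
R3 ← R3 / (-15881/480).
R1 ← R1 − 37/16·R3.
R2 ← R2 − 1265/192·R3.
Reading off the reduced rows gives u = 3, v = 1, w = -5.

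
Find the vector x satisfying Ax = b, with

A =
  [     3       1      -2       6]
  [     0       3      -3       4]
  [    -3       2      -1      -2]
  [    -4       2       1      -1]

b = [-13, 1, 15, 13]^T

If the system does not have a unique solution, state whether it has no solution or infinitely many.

no solution

Row-reduce:
R1 ← R1 / (3).
R3 ← R3 + 3·R1.
R4 ← R4 + 4·R1.
R2 ← R2 / (3).
R1 ← R1 − 1/3·R2.
R3 ← R3 − 3·R2.
R4 ← R4 − 10/3·R2.
Swap R3 and R4.
R3 ← R3 / (5/3).
R1 ← R1 + 1/3·R3.
R2 ← R2 + 1·R3.
Row 4 reduces to 0 = 1, a contradiction. The system is inconsistent.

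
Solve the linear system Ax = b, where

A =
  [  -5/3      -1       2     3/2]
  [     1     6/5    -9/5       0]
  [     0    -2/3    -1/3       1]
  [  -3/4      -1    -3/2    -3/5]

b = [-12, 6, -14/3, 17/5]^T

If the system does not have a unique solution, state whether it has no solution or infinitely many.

Row-reduce the augmented matrix:
R1 ← R1 / (-5/3).
R2 ← R2 − 1·R1.
R4 ← R4 + 3/4·R1.
R2 ← R2 / (3/5).
R1 ← R1 − 3/5·R2.
R3 ← R3 + 2/3·R2.
R4 ← R4 + 11/20·R2.
R3 ← R3 / (-1).
R1 ← R1 + 3/5·R3.
R2 ← R2 + 1·R3.
R4 ← R4 + 59/20·R3.
R4 ← R4 / (-127/20).
R1 ← R1 + 3·R4.
R2 ← R2 + 1/2·R4.
R3 ← R3 + 2·R4.
Reading off the reduced rows gives x_1 = 0, x_2 = 2, x_3 = -2, x_4 = -4.

x_1 = 0, x_2 = 2, x_3 = -2, x_4 = -4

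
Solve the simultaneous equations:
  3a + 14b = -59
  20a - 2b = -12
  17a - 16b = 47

Row-reduce the augmented matrix:
R1 ← R1 / (3).
R2 ← R2 − 20·R1.
R3 ← R3 − 17·R1.
R2 ← R2 / (-286/3).
R1 ← R1 − 14/3·R2.
R3 ← R3 + 286/3·R2.
R3 reduces to 0 = 0, so the extra equation is consistent.
Reading off the reduced rows gives a = -1, b = -4.

a = -1, b = -4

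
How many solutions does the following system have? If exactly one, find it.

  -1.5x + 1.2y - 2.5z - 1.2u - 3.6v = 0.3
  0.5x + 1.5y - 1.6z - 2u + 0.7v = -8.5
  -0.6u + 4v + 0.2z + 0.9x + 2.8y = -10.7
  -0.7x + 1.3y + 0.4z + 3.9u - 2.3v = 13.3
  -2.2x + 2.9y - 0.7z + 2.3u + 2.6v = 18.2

Row-reduce the augmented matrix:
R1 ← R1 / (-3/2).
R2 ← R2 − 1/2·R1.
R3 ← R3 − 9/10·R1.
R4 ← R4 + 7/10·R1.
R5 ← R5 + 11/5·R1.
R2 ← R2 / (19/10).
R1 ← R1 + 4/5·R2.
R3 ← R3 − 88/25·R2.
R4 ← R4 − 37/50·R2.
R5 ← R5 − 57/50·R2.
R3 ← R3 / (9143/2850).
R1 ← R1 − 61/95·R3.
R2 ← R2 + 73/57·R3.
R4 ← R4 − 3583/1425·R3.
R5 ← R5 − 332/75·R3.
R4 ← R4 / (269209/91430).
R1 ← R1 + 7646/9143·R4.
R2 ← R2 + 138/9143·R4.
R3 ← R3 − 8910/9143·R4.
R5 ← R5 − 108449/91430·R4.
R5 ← R5 / (2911565/538418).
R1 ← R1 − 242076/269209·R5.
R2 ← R2 − 222877/269209·R5.
R3 ← R3 − 463212/269209·R5.
R4 ← R4 + 237116/269209·R5.
Reading off the reduced rows gives x = -3, y = -4, z = -6, u = 6, v = 2.

x = -3, y = -4, z = -6, u = 6, v = 2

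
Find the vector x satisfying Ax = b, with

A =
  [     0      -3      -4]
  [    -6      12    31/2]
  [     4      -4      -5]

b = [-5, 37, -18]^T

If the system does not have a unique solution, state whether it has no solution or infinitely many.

infinitely many solutions

Row-reduce:
Swap R1 and R2.
R1 ← R1 / (-6).
R3 ← R3 − 4·R1.
R2 ← R2 / (-3).
R1 ← R1 + 2·R2.
R3 ← R3 − 4·R2.
Rank is 2 with 3 unknowns, leaving x_3 free.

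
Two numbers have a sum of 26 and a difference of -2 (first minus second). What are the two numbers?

first number: 12, second number: 14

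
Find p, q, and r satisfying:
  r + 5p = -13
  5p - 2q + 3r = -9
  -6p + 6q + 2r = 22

Row-reduce the augmented matrix:
R1 ← R1 / (5).
R2 ← R2 − 5·R1.
R3 ← R3 + 6·R1.
R2 ← R2 / (-2).
R3 ← R3 − 6·R2.
R3 ← R3 / (46/5).
R1 ← R1 − 1/5·R3.
R2 ← R2 + 1·R3.
Reading off the reduced rows gives p = -3, q = 0, r = 2.

p = -3, q = 0, r = 2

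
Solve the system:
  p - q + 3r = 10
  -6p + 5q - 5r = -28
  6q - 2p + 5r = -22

p = -2, q = -6, r = 2

Row-reduce the augmented matrix:
R2 ← R2 + 6·R1.
R3 ← R3 + 2·R1.
R2 ← R2 / (-1).
R1 ← R1 + 1·R2.
R3 ← R3 − 4·R2.
R3 ← R3 / (63).
R1 ← R1 + 10·R3.
R2 ← R2 + 13·R3.
Reading off the reduced rows gives p = -2, q = -6, r = 2.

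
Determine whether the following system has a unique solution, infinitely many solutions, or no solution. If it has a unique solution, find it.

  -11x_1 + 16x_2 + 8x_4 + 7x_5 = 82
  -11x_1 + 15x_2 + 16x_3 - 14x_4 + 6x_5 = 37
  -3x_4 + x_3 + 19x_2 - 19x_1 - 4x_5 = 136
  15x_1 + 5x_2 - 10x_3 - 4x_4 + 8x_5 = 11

Row-reduce:
R1 ← R1 / (-11).
R2 ← R2 + 11·R1.
R3 ← R3 + 19·R1.
R4 ← R4 − 15·R1.
R2 ← R2 / (-1).
R1 ← R1 + 16/11·R2.
R3 ← R3 + 95/11·R2.
R4 ← R4 − 295/11·R2.
R3 ← R3 / (-1509/11).
R1 ← R1 + 256/11·R3.
R2 ← R2 + 16·R3.
R4 ← R4 − 4610/11·R3.
R4 ← R4 / (-27172/503).
R1 ← R1 − 952/503·R4.
R2 ← R2 − 906/503·R4.
R3 ← R3 + 635/503·R4.
Rank is 4 with 5 unknowns, leaving x_5 free.

infinitely many solutions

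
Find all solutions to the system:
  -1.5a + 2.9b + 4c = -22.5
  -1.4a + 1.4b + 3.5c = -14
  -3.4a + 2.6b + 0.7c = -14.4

a = 0, b = -5, c = -2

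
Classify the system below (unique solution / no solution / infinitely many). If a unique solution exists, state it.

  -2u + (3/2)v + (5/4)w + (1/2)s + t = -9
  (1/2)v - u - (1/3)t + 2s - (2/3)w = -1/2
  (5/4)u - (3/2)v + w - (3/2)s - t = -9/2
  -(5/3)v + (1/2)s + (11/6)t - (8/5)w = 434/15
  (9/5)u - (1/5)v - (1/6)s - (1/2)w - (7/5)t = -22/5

Row-reduce the augmented matrix:
R1 ← R1 / (-2).
R2 ← R2 + 1·R1.
R3 ← R3 − 5/4·R1.
R5 ← R5 − 9/5·R1.
R2 ← R2 / (-1/4).
R1 ← R1 + 3/4·R2.
R3 ← R3 + 9/16·R2.
R4 ← R4 + 5/3·R2.
R5 ← R5 − 23/20·R2.
R3 ← R3 / (75/16).
R1 ← R1 − 13/4·R3.
R2 ← R2 − 31/6·R3.
R4 ← R4 − 631/90·R3.
R5 ← R5 + 319/60·R3.
R4 ← R4 / (-23633/6750).
R1 ← R1 + 146/75·R4.
R2 ← R2 + 304/225·R4.
R3 ← R3 + 82/75·R4.
R5 ← R5 − 5671/2250·R4.
R5 ← R5 / (50671/47266).
R1 ← R1 + 44922/23633·R5.
R2 ← R2 + 7222/23633·R5.
R3 ← R3 + 30410/23633·R5.
R4 ← R4 + 34731/23633·R5.
Reading off the reduced rows gives u = 0, v = -5, w = -6, s = 0, t = 6.

u = 0, v = -5, w = -6, s = 0, t = 6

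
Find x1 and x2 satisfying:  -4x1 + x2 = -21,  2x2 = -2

Row-reduce the augmented matrix:
R1 ← R1 / (-4).
R2 ← R2 / (2).
R1 ← R1 + 1/4·R2.
Reading off the reduced rows gives x1 = 5, x2 = -1.

x1 = 5, x2 = -1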